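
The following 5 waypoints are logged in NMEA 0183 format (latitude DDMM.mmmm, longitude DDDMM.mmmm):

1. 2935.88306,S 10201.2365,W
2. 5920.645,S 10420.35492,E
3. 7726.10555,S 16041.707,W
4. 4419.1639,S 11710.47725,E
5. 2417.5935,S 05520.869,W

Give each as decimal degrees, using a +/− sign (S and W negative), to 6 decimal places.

Point 1:
  φ: split at 2 digits → 29° and 35.88306′; 29 + 35.88306/60 = 29.5980510
  S → negative
  λ: split at 3 digits → 102° and 1.2365′; 102 + 1.2365/60 = 102.0206083
  W ⇒ negate
Point 2:
  Latitude: degrees = first 2 digits = 59, minutes = 20.645; 59 + 20.645/60 = 59.3440833
  S ⇒ negate
  Longitude: degrees = first 3 digits = 104, minutes = 20.35492; 104 + 20.35492/60 = 104.3392487
  E → positive
Point 3:
  Lat: degrees = first 2 digits = 77, minutes = 26.10555; 77 + 26.10555/60 = 77.4350925
  hemisphere S, so the sign is −
  λ: split at 3 digits → 160° and 41.707′; 160 + 41.707/60 = 160.6951167
  W → negative
Point 4:
  Lat: split at 2 digits → 44° and 19.1639′; 44 + 19.1639/60 = 44.3193983
  hemisphere S, so the sign is −
  Lon: degrees = first 3 digits = 117, minutes = 10.47725; 117 + 10.47725/60 = 117.1746208
  E ⇒ keep positive
Point 5:
  Lat: degrees = first 2 digits = 24, minutes = 17.5935; 24 + 17.5935/60 = 24.2932250
  S ⇒ negate
  Lon: degrees = first 3 digits = 55, minutes = 20.869; 55 + 20.869/60 = 55.3478167
  W → negative

1. -29.598051, -102.020608
2. -59.344083, 104.339249
3. -77.435093, -160.695117
4. -44.319398, 117.174621
5. -24.293225, -55.347817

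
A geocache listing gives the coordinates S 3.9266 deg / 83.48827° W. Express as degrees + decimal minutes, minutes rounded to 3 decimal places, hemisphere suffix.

3° 55.596′ S, 83° 29.296′ W

Latitude: 3° + 0.926600 × 60 = 3° 55.59600′
Lon: 83° + 0.488270 × 60 = 83° 29.29620′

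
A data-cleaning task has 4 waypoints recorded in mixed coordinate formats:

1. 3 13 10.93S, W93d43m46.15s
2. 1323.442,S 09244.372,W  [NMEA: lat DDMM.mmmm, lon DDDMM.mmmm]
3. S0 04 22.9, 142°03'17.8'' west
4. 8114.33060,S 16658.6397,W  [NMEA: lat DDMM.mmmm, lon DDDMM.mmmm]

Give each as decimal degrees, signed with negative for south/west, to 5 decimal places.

Point 1:
  φ: 3 + 13/60 + 10.93/3600 = 3.219703
  S → negative
  Lon: 43′ + 46.15″ = 43.76917′; 93 + 43.76917/60 = 93.729486
  hemisphere W, so the sign is −
Point 2:
  Latitude: split at 2 digits → 13° and 23.442′; 13 + 23.442/60 = 13.390700
  hemisphere S, so the sign is −
  Longitude: split at 3 digits → 092° and 44.372′; 92 + 44.372/60 = 92.739533
  W ⇒ negate
Point 3:
  φ: 0 + 4/60 + 22.9/3600 = 0.073028
  S → negative
  Lon: 142° + 3/60 + 17.8/3600 = 142 + 0.050000 + 0.004944 = 142.054944
  hemisphere W, so the sign is −
Point 4:
  φ: split at 2 digits → 81° and 14.3306′; 81 + 14.3306/60 = 81.238843
  hemisphere S, so the sign is −
  Longitude: split at 3 digits → 166° and 58.6397′; 166 + 58.6397/60 = 166.977328
  hemisphere W, so the sign is −

1. -3.21970, -93.72949
2. -13.39070, -92.73953
3. -0.07303, -142.05494
4. -81.23884, -166.97733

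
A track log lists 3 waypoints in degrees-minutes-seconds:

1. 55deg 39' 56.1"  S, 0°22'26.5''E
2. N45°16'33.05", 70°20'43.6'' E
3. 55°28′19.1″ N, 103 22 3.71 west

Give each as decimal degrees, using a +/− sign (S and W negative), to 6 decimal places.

1. -55.665583, 0.374028
2. 45.275847, 70.345444
3. 55.471972, -103.367697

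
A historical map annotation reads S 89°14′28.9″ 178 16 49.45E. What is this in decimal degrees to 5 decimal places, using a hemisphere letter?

Latitude: 89° + 14/60 + 28.9/3600 = 89 + 0.233333 + 0.008028 = 89.241361
Lon: 178° + 16/60 + 49.45/3600 = 178 + 0.266667 + 0.013736 = 178.280403

89.24136° S, 178.28040° E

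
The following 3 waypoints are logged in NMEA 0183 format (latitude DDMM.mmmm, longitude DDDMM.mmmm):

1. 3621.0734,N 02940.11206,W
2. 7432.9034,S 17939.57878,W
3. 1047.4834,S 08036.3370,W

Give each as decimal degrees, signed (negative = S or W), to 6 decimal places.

1. 36.351223, -29.668534
2. -74.548390, -179.659646
3. -10.791390, -80.605617

Point 1:
  φ: split at 2 digits → 36° and 21.0734′; 36 + 21.0734/60 = 36.3512233
  N → positive
  Lon: degrees = first 3 digits = 29, minutes = 40.11206; 29 + 40.11206/60 = 29.6685343
  W → negative
Point 2:
  Lat: degrees = first 2 digits = 74, minutes = 32.9034; 74 + 32.9034/60 = 74.5483900
  S → negative
  λ: degrees = first 3 digits = 179, minutes = 39.57878; 179 + 39.57878/60 = 179.6596463
  W → negative
Point 3:
  Latitude: degrees = first 2 digits = 10, minutes = 47.4834; 10 + 47.4834/60 = 10.7913900
  S ⇒ negate
  Longitude: degrees = first 3 digits = 80, minutes = 36.337; 80 + 36.337/60 = 80.6056167
  W → negative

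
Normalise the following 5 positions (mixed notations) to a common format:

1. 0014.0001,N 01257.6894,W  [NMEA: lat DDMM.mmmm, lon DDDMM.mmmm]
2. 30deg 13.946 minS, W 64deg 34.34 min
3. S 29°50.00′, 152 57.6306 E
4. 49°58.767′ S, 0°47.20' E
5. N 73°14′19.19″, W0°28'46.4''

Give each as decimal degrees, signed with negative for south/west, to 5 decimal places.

Point 1:
  φ: split at 2 digits → 00° and 14.0001′; 0 + 14.0001/60 = 0.233335
  N → positive
  Lon: degrees = first 3 digits = 12, minutes = 57.6894; 12 + 57.6894/60 = 12.961490
  hemisphere W, so the sign is −
Point 2:
  φ: 13.946′ = 0.232433°; total 30.232433
  hemisphere S, so the sign is −
  Longitude: 34.34′ = 0.572333°; total 64.572333
  W → negative
Point 3:
  φ: 50′ = 0.833333°; total 29.833333
  S ⇒ negate
  Longitude: 57.6306′ = 0.960510°; total 152.960510
  E ⇒ keep positive
Point 4:
  φ: 49 + 58.767/60 = 49.979450
  S → negative
  Lon: 0 + 47.2/60 = 0.786667
  E → positive
Point 5:
  φ: 73 + 14/60 + 19.19/3600 = 73.238664
  N → positive
  Longitude: 28′ + 46.4″ = 28.77333′; 0 + 28.77333/60 = 0.479556
  hemisphere W, so the sign is −

1. 0.23334, -12.96149
2. -30.23243, -64.57233
3. -29.83333, 152.96051
4. -49.97945, 0.78667
5. 73.23866, -0.47956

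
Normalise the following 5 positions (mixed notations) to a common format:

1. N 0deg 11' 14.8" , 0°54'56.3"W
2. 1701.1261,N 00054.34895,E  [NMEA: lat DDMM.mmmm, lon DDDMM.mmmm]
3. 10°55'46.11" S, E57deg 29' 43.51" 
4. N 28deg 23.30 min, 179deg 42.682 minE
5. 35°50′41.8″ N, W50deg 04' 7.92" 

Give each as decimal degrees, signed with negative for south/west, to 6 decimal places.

Point 1:
  Lat: 0° + 11/60 + 14.8/3600 = 0 + 0.183333 + 0.004111 = 0.1874444
  N → positive
  λ: 0° + 54/60 + 56.3/3600 = 0 + 0.900000 + 0.015639 = 0.9156389
  hemisphere W, so the sign is −
Point 2:
  Latitude: split at 2 digits → 17° and 1.1261′; 17 + 1.1261/60 = 17.0187683
  N ⇒ keep positive
  λ: split at 3 digits → 000° and 54.34895′; 0 + 54.34895/60 = 0.9058158
  E ⇒ keep positive
Point 3:
  Lat: 10° + 55/60 + 46.11/3600 = 10 + 0.916667 + 0.012808 = 10.9294750
  S → negative
  Lon: 57° + 29/60 + 43.51/3600 = 57 + 0.483333 + 0.012086 = 57.4954194
  E ⇒ keep positive
Point 4:
  Lat: 23.3′ = 0.388333°; total 28.3883333
  N → positive
  Longitude: 179 + 42.682/60 = 179.7113667
  E → positive
Point 5:
  φ: 50′ + 41.8″ = 50.69667′; 35 + 50.69667/60 = 35.8449444
  N ⇒ keep positive
  Longitude: 50° + 4/60 + 7.92/3600 = 50 + 0.066667 + 0.002200 = 50.0688667
  W ⇒ negate

1. 0.187444, -0.915639
2. 17.018768, 0.905816
3. -10.929475, 57.495419
4. 28.388333, 179.711367
5. 35.844944, -50.068867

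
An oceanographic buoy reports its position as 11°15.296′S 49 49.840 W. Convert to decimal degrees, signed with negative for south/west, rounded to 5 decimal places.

Lat: 15.296′ = 0.254933°; total 11.254933
hemisphere S, so the sign is −
Lon: 49.84′ = 0.830667°; total 49.830667
hemisphere W, so the sign is −

-11.25493, -49.83067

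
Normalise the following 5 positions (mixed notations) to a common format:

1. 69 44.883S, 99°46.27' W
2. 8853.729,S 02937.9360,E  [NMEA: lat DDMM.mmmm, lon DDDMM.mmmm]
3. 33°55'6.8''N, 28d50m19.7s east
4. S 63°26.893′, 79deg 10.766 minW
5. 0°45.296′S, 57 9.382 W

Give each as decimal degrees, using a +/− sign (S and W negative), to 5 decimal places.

1. -69.74805, -99.77117
2. -88.89548, 29.63227
3. 33.91856, 28.83881
4. -63.44822, -79.17943
5. -0.75493, -57.15637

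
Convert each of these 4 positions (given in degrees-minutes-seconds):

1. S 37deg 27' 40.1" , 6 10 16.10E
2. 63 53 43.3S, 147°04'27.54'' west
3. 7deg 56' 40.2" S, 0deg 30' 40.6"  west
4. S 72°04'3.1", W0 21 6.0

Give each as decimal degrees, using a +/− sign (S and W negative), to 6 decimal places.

Point 1:
  φ: 37 + 27/60 + 40.1/3600 = 37.4611389
  S ⇒ negate
  Lon: 6° + 10/60 + 16.1/3600 = 6 + 0.166667 + 0.004472 = 6.1711389
  E ⇒ keep positive
Point 2:
  Latitude: 53′ + 43.3″ = 53.72167′; 63 + 53.72167/60 = 63.8953611
  hemisphere S, so the sign is −
  Longitude: 147° + 4/60 + 27.54/3600 = 147 + 0.066667 + 0.007650 = 147.0743167
  W → negative
Point 3:
  Latitude: 7 + 56/60 + 40.2/3600 = 7.9445000
  S ⇒ negate
  λ: 30′ + 40.6″ = 30.67667′; 0 + 30.67667/60 = 0.5112778
  W → negative
Point 4:
  φ: 72° + 4/60 + 3.1/3600 = 72 + 0.066667 + 0.000861 = 72.0675278
  hemisphere S, so the sign is −
  Lon: 21′ + 6″ = 21.10000′; 0 + 21.10000/60 = 0.3516667
  W ⇒ negate

1. -37.461139, 6.171139
2. -63.895361, -147.074317
3. -7.944500, -0.511278
4. -72.067528, -0.351667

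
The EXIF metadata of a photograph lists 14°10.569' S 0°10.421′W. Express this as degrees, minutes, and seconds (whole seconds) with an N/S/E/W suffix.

Latitude: fractional minutes 0.56900 × 60 = 34.14″
Longitude: fractional minutes 0.42100 × 60 = 25.26″

14°10′34″ S, 0°10′25″ W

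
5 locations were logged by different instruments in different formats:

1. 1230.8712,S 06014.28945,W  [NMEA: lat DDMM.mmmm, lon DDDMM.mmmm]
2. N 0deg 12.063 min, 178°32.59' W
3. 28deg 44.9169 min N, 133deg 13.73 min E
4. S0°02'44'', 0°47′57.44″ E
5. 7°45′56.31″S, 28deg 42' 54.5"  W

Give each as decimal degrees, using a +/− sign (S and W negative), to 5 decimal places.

Point 1:
  Latitude: split at 2 digits → 12° and 30.8712′; 12 + 30.8712/60 = 12.514520
  S → negative
  Longitude: degrees = first 3 digits = 60, minutes = 14.28945; 60 + 14.28945/60 = 60.238158
  hemisphere W, so the sign is −
Point 2:
  φ: 12.063′ = 0.201050°; total 0.201050
  N ⇒ keep positive
  Lon: 178 + 32.59/60 = 178.543167
  W → negative
Point 3:
  φ: 28 + 44.9169/60 = 28.748615
  N ⇒ keep positive
  Lon: 13.73′ = 0.228833°; total 133.228833
  E ⇒ keep positive
Point 4:
  Lat: 0 + 2/60 + 44/3600 = 0.045556
  S → negative
  Longitude: 0 + 47/60 + 57.44/3600 = 0.799289
  E ⇒ keep positive
Point 5:
  Lat: 7 + 45/60 + 56.31/3600 = 7.765642
  hemisphere S, so the sign is −
  Longitude: 28° + 42/60 + 54.5/3600 = 28 + 0.700000 + 0.015139 = 28.715139
  W ⇒ negate

1. -12.51452, -60.23816
2. 0.20105, -178.54317
3. 28.74862, 133.22883
4. -0.04556, 0.79929
5. -7.76564, -28.71514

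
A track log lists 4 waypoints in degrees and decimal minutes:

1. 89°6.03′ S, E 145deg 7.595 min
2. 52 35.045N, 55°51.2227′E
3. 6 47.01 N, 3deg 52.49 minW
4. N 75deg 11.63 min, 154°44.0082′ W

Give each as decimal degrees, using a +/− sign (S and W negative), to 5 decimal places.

1. -89.10050, 145.12658
2. 52.58408, 55.85371
3. 6.78350, -3.87483
4. 75.19383, -154.73347

Point 1:
  Lat: 89 + 6.03/60 = 89.100500
  S ⇒ negate
  λ: 145 + 7.595/60 = 145.126583
  E ⇒ keep positive
Point 2:
  Lat: 35.045′ = 0.584083°; total 52.584083
  N ⇒ keep positive
  Longitude: 51.2227′ = 0.853712°; total 55.853712
  E ⇒ keep positive
Point 3:
  Latitude: 47.01′ = 0.783500°; total 6.783500
  N → positive
  Lon: 3 + 52.49/60 = 3.874833
  W → negative
Point 4:
  Lat: 11.63′ = 0.193833°; total 75.193833
  N ⇒ keep positive
  Longitude: 44.0082′ = 0.733470°; total 154.733470
  W → negative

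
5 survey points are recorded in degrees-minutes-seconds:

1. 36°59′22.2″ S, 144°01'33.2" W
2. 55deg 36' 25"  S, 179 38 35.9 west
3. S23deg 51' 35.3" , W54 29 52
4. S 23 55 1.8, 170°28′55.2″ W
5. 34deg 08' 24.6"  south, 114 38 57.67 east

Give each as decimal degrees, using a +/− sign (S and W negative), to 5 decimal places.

Point 1:
  Lat: 36 + 59/60 + 22.2/3600 = 36.989500
  S ⇒ negate
  Longitude: 144° + 1/60 + 33.2/3600 = 144 + 0.016667 + 0.009222 = 144.025889
  W → negative
Point 2:
  φ: 55° + 36/60 + 25/3600 = 55 + 0.600000 + 0.006944 = 55.606944
  hemisphere S, so the sign is −
  Lon: 179° + 38/60 + 35.9/3600 = 179 + 0.633333 + 0.009972 = 179.643306
  W → negative
Point 3:
  Lat: 23° + 51/60 + 35.3/3600 = 23 + 0.850000 + 0.009806 = 23.859806
  S ⇒ negate
  Longitude: 54° + 29/60 + 52/3600 = 54 + 0.483333 + 0.014444 = 54.497778
  W ⇒ negate
Point 4:
  Lat: 55′ + 1.8″ = 55.03000′; 23 + 55.03000/60 = 23.917167
  S ⇒ negate
  Longitude: 28′ + 55.2″ = 28.92000′; 170 + 28.92000/60 = 170.482000
  W ⇒ negate
Point 5:
  Lat: 8′ + 24.6″ = 8.41000′; 34 + 8.41000/60 = 34.140167
  S ⇒ negate
  Lon: 114 + 38/60 + 57.67/3600 = 114.649353
  E → positive

1. -36.98950, -144.02589
2. -55.60694, -179.64331
3. -23.85981, -54.49778
4. -23.91717, -170.48200
5. -34.14017, 114.64935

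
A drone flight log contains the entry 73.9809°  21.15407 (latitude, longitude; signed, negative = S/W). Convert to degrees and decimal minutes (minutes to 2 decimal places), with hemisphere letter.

φ: 73° + 0.980900 × 60 = 73° 58.8540′
Lon: minutes = (21.154070 − 21) × 60 = 9.2442

73° 58.85′ N, 21° 9.24′ E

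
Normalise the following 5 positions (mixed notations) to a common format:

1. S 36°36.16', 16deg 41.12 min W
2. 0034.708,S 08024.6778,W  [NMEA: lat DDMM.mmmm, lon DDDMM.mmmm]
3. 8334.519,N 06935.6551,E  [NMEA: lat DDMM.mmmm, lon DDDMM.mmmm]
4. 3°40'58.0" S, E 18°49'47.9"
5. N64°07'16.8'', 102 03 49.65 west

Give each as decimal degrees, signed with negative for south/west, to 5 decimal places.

Point 1:
  φ: 36 + 36.16/60 = 36.602667
  S ⇒ negate
  λ: 41.12′ = 0.685333°; total 16.685333
  W → negative
Point 2:
  Lat: split at 2 digits → 00° and 34.708′; 0 + 34.708/60 = 0.578467
  S → negative
  Longitude: degrees = first 3 digits = 80, minutes = 24.6778; 80 + 24.6778/60 = 80.411297
  W ⇒ negate
Point 3:
  Lat: split at 2 digits → 83° and 34.519′; 83 + 34.519/60 = 83.575317
  N → positive
  Lon: split at 3 digits → 069° and 35.6551′; 69 + 35.6551/60 = 69.594252
  E → positive
Point 4:
  Lat: 40′ + 58″ = 40.96667′; 3 + 40.96667/60 = 3.682778
  S → negative
  Longitude: 18 + 49/60 + 47.9/3600 = 18.829972
  E → positive
Point 5:
  Latitude: 64° + 7/60 + 16.8/3600 = 64 + 0.116667 + 0.004667 = 64.121333
  N ⇒ keep positive
  Lon: 102 + 3/60 + 49.65/3600 = 102.063792
  hemisphere W, so the sign is −

1. -36.60267, -16.68533
2. -0.57847, -80.41130
3. 83.57532, 69.59425
4. -3.68278, 18.82997
5. 64.12133, -102.06379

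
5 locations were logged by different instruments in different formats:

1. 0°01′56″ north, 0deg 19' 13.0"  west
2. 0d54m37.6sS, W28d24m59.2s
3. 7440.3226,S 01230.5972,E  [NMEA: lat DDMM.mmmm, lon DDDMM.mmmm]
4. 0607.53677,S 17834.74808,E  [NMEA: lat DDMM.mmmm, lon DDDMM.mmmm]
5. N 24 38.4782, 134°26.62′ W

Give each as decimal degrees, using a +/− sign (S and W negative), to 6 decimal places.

Point 1:
  Lat: 1′ + 56″ = 1.93333′; 0 + 1.93333/60 = 0.0322222
  N → positive
  Lon: 0 + 19/60 + 13/3600 = 0.3202778
  W ⇒ negate
Point 2:
  Lat: 0 + 54/60 + 37.6/3600 = 0.9104444
  hemisphere S, so the sign is −
  Lon: 24′ + 59.2″ = 24.98667′; 28 + 24.98667/60 = 28.4164444
  W → negative
Point 3:
  Lat: degrees = first 2 digits = 74, minutes = 40.3226; 74 + 40.3226/60 = 74.6720433
  S ⇒ negate
  Longitude: split at 3 digits → 012° and 30.5972′; 12 + 30.5972/60 = 12.5099533
  E → positive
Point 4:
  Lat: degrees = first 2 digits = 6, minutes = 7.53677; 6 + 7.53677/60 = 6.1256128
  hemisphere S, so the sign is −
  Lon: degrees = first 3 digits = 178, minutes = 34.74808; 178 + 34.74808/60 = 178.5791347
  E ⇒ keep positive
Point 5:
  Latitude: 24 + 38.4782/60 = 24.6413033
  N ⇒ keep positive
  λ: 134 + 26.62/60 = 134.4436667
  W ⇒ negate

1. 0.032222, -0.320278
2. -0.910444, -28.416444
3. -74.672043, 12.509953
4. -6.125613, 178.579135
5. 24.641303, -134.443667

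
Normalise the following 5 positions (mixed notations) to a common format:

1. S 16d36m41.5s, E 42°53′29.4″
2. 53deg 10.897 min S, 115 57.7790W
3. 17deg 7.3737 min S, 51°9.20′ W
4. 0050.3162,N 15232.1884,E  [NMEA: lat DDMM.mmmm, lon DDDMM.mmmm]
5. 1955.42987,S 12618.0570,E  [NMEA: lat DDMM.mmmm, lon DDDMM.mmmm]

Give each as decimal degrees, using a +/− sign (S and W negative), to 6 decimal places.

Point 1:
  Lat: 16° + 36/60 + 41.5/3600 = 16 + 0.600000 + 0.011528 = 16.6115278
  hemisphere S, so the sign is −
  Lon: 42° + 53/60 + 29.4/3600 = 42 + 0.883333 + 0.008167 = 42.8915000
  E → positive
Point 2:
  φ: 53 + 10.897/60 = 53.1816167
  S → negative
  Lon: 115 + 57.779/60 = 115.9629833
  W ⇒ negate
Point 3:
  Lat: 7.3737′ = 0.122895°; total 17.1228950
  S ⇒ negate
  Longitude: 9.2′ = 0.153333°; total 51.1533333
  W → negative
Point 4:
  Lat: split at 2 digits → 00° and 50.3162′; 0 + 50.3162/60 = 0.8386033
  N ⇒ keep positive
  Longitude: split at 3 digits → 152° and 32.1884′; 152 + 32.1884/60 = 152.5364733
  E → positive
Point 5:
  φ: split at 2 digits → 19° and 55.42987′; 19 + 55.42987/60 = 19.9238312
  S → negative
  λ: split at 3 digits → 126° and 18.057′; 126 + 18.057/60 = 126.3009500
  E ⇒ keep positive

1. -16.611528, 42.891500
2. -53.181617, -115.962983
3. -17.122895, -51.153333
4. 0.838603, 152.536473
5. -19.923831, 126.300950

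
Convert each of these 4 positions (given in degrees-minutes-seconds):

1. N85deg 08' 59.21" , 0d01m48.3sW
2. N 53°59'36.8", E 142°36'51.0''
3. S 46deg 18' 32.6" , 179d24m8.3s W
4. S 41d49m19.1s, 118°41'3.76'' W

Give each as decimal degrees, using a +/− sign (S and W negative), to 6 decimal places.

Point 1:
  Lat: 85° + 8/60 + 59.21/3600 = 85 + 0.133333 + 0.016447 = 85.1497806
  N → positive
  Lon: 1′ + 48.3″ = 1.80500′; 0 + 1.80500/60 = 0.0300833
  W ⇒ negate
Point 2:
  Latitude: 53° + 59/60 + 36.8/3600 = 53 + 0.983333 + 0.010222 = 53.9935556
  N ⇒ keep positive
  Lon: 142 + 36/60 + 51/3600 = 142.6141667
  E → positive
Point 3:
  Lat: 18′ + 32.6″ = 18.54333′; 46 + 18.54333/60 = 46.3090556
  S → negative
  Longitude: 24′ + 8.3″ = 24.13833′; 179 + 24.13833/60 = 179.4023056
  hemisphere W, so the sign is −
Point 4:
  Latitude: 49′ + 19.1″ = 49.31833′; 41 + 49.31833/60 = 41.8219722
  S → negative
  Lon: 118 + 41/60 + 3.76/3600 = 118.6843778
  hemisphere W, so the sign is −

1. 85.149781, -0.030083
2. 53.993556, 142.614167
3. -46.309056, -179.402306
4. -41.821972, -118.684378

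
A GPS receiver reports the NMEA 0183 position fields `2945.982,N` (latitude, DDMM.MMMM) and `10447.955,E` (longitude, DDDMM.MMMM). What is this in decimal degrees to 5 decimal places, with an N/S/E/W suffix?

29.76637° N, 104.79925° E

φ: degrees = first 2 digits = 29, minutes = 45.982; 29 + 45.982/60 = 29.766367
Longitude: split at 3 digits → 104° and 47.955′; 104 + 47.955/60 = 104.799250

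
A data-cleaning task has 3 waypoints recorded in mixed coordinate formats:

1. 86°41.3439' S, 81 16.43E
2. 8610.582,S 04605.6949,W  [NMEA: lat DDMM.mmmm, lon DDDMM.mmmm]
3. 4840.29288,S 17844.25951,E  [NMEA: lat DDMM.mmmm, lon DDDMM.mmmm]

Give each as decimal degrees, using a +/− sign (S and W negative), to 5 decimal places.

Point 1:
  Latitude: 86 + 41.3439/60 = 86.689065
  S ⇒ negate
  Longitude: 81 + 16.43/60 = 81.273833
  E ⇒ keep positive
Point 2:
  φ: degrees = first 2 digits = 86, minutes = 10.582; 86 + 10.582/60 = 86.176367
  S → negative
  λ: split at 3 digits → 046° and 5.6949′; 46 + 5.6949/60 = 46.094915
  W ⇒ negate
Point 3:
  Lat: split at 2 digits → 48° and 40.29288′; 48 + 40.29288/60 = 48.671548
  hemisphere S, so the sign is −
  λ: split at 3 digits → 178° and 44.25951′; 178 + 44.25951/60 = 178.737659
  E ⇒ keep positive

1. -86.68907, 81.27383
2. -86.17637, -46.09492
3. -48.67155, 178.73766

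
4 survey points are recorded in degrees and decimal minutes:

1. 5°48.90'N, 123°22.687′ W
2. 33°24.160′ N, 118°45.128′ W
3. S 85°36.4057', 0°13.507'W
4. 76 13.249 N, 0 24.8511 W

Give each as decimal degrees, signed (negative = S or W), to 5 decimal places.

1. 5.81500, -123.37812
2. 33.40267, -118.75213
3. -85.60676, -0.22512
4. 76.22082, -0.41419

Point 1:
  Latitude: 48.9′ = 0.815000°; total 5.815000
  N ⇒ keep positive
  λ: 123 + 22.687/60 = 123.378117
  W → negative
Point 2:
  Lat: 24.16′ = 0.402667°; total 33.402667
  N ⇒ keep positive
  Lon: 45.128′ = 0.752133°; total 118.752133
  hemisphere W, so the sign is −
Point 3:
  Lat: 85 + 36.4057/60 = 85.606762
  hemisphere S, so the sign is −
  λ: 13.507′ = 0.225117°; total 0.225117
  W → negative
Point 4:
  φ: 13.249′ = 0.220817°; total 76.220817
  N ⇒ keep positive
  Lon: 24.8511′ = 0.414185°; total 0.414185
  W ⇒ negate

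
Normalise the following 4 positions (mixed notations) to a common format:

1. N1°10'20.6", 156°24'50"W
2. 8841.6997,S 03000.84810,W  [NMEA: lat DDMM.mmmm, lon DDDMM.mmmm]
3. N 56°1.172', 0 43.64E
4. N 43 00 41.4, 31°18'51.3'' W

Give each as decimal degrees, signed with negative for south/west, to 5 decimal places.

1. 1.17239, -156.41389
2. -88.69500, -30.01414
3. 56.01953, 0.72733
4. 43.01150, -31.31425

Point 1:
  Latitude: 1° + 10/60 + 20.6/3600 = 1 + 0.166667 + 0.005722 = 1.172389
  N ⇒ keep positive
  Longitude: 156 + 24/60 + 50/3600 = 156.413889
  W ⇒ negate
Point 2:
  φ: split at 2 digits → 88° and 41.6997′; 88 + 41.6997/60 = 88.694995
  S ⇒ negate
  Lon: degrees = first 3 digits = 30, minutes = 0.8481; 30 + 0.8481/60 = 30.014135
  hemisphere W, so the sign is −
Point 3:
  Latitude: 1.172′ = 0.019533°; total 56.019533
  N ⇒ keep positive
  λ: 0 + 43.64/60 = 0.727333
  E ⇒ keep positive
Point 4:
  Latitude: 0′ + 41.4″ = 0.69000′; 43 + 0.69000/60 = 43.011500
  N ⇒ keep positive
  λ: 31° + 18/60 + 51.3/3600 = 31 + 0.300000 + 0.014250 = 31.314250
  W ⇒ negate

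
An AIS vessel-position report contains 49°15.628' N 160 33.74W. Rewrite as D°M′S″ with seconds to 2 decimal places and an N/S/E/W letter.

49°15′37.68″ N, 160°33′44.40″ W

Lat: 15.62800′ → 15′ and 0.62800 × 60 = 37.6800″
Lon: 33.74000′ → 33′ and 0.74000 × 60 = 44.4000″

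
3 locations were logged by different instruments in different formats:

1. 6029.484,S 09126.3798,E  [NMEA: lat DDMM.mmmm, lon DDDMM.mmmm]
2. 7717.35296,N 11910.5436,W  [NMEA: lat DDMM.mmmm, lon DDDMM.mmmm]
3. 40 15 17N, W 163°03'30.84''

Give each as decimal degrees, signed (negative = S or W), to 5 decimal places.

1. -60.49140, 91.43966
2. 77.28922, -119.17573
3. 40.25472, -163.05857

Point 1:
  Lat: split at 2 digits → 60° and 29.484′; 60 + 29.484/60 = 60.491400
  hemisphere S, so the sign is −
  Lon: split at 3 digits → 091° and 26.3798′; 91 + 26.3798/60 = 91.439663
  E ⇒ keep positive
Point 2:
  Latitude: degrees = first 2 digits = 77, minutes = 17.35296; 77 + 17.35296/60 = 77.289216
  N → positive
  Lon: split at 3 digits → 119° and 10.5436′; 119 + 10.5436/60 = 119.175727
  hemisphere W, so the sign is −
Point 3:
  φ: 40 + 15/60 + 17/3600 = 40.254722
  N ⇒ keep positive
  Lon: 3′ + 30.84″ = 3.51400′; 163 + 3.51400/60 = 163.058567
  W ⇒ negate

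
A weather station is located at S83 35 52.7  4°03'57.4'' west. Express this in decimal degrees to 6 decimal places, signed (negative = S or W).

-83.597972, -4.065944

Latitude: 83° + 35/60 + 52.7/3600 = 83 + 0.583333 + 0.014639 = 83.5979722
S ⇒ negate
Lon: 4 + 3/60 + 57.4/3600 = 4.0659444
W → negative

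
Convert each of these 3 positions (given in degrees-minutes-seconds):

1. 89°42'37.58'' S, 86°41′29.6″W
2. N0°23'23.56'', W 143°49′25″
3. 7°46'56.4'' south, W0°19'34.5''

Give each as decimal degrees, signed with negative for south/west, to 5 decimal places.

Point 1:
  Lat: 42′ + 37.58″ = 42.62633′; 89 + 42.62633/60 = 89.710439
  S ⇒ negate
  Lon: 86° + 41/60 + 29.6/3600 = 86 + 0.683333 + 0.008222 = 86.691556
  W ⇒ negate
Point 2:
  φ: 0 + 23/60 + 23.56/3600 = 0.389878
  N ⇒ keep positive
  Lon: 143 + 49/60 + 25/3600 = 143.823611
  W ⇒ negate
Point 3:
  Latitude: 46′ + 56.4″ = 46.94000′; 7 + 46.94000/60 = 7.782333
  hemisphere S, so the sign is −
  λ: 0° + 19/60 + 34.5/3600 = 0 + 0.316667 + 0.009583 = 0.326250
  W ⇒ negate

1. -89.71044, -86.69156
2. 0.38988, -143.82361
3. -7.78233, -0.32625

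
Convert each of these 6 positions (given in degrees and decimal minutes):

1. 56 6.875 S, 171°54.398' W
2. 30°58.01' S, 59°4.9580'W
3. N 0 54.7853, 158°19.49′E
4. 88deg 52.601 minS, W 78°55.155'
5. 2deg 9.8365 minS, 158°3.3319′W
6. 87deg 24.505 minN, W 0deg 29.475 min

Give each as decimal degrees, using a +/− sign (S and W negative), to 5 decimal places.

Point 1:
  Lat: 6.875′ = 0.114583°; total 56.114583
  hemisphere S, so the sign is −
  λ: 171 + 54.398/60 = 171.906633
  W → negative
Point 2:
  Latitude: 30 + 58.01/60 = 30.966833
  S → negative
  Lon: 4.958′ = 0.082633°; total 59.082633
  W → negative
Point 3:
  φ: 0 + 54.7853/60 = 0.913088
  N → positive
  Lon: 19.49′ = 0.324833°; total 158.324833
  E ⇒ keep positive
Point 4:
  φ: 52.601′ = 0.876683°; total 88.876683
  S ⇒ negate
  Lon: 78 + 55.155/60 = 78.919250
  W ⇒ negate
Point 5:
  φ: 9.8365′ = 0.163942°; total 2.163942
  hemisphere S, so the sign is −
  Lon: 158 + 3.3319/60 = 158.055532
  W → negative
Point 6:
  Lat: 87 + 24.505/60 = 87.408417
  N → positive
  Longitude: 29.475′ = 0.491250°; total 0.491250
  W ⇒ negate

1. -56.11458, -171.90663
2. -30.96683, -59.08263
3. 0.91309, 158.32483
4. -88.87668, -78.91925
5. -2.16394, -158.05553
6. 87.40842, -0.49125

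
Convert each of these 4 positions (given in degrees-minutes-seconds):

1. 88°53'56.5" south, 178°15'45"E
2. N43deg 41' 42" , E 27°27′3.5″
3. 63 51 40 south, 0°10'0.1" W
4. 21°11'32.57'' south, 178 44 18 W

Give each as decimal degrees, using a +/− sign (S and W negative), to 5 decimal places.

1. -88.89903, 178.26250
2. 43.69500, 27.45097
3. -63.86111, -0.16669
4. -21.19238, -178.73833

Point 1:
  Lat: 53′ + 56.5″ = 53.94167′; 88 + 53.94167/60 = 88.899028
  S → negative
  Lon: 178° + 15/60 + 45/3600 = 178 + 0.250000 + 0.012500 = 178.262500
  E → positive
Point 2:
  Lat: 43° + 41/60 + 42/3600 = 43 + 0.683333 + 0.011667 = 43.695000
  N → positive
  λ: 27 + 27/60 + 3.5/3600 = 27.450972
  E → positive
Point 3:
  Latitude: 51′ + 40″ = 51.66667′; 63 + 51.66667/60 = 63.861111
  S ⇒ negate
  Longitude: 0 + 10/60 + 0.1/3600 = 0.166694
  hemisphere W, so the sign is −
Point 4:
  Latitude: 21 + 11/60 + 32.57/3600 = 21.192381
  S ⇒ negate
  Lon: 178 + 44/60 + 18/3600 = 178.738333
  W → negative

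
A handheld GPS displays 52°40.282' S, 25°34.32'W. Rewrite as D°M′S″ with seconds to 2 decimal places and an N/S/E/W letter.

52°40′16.92″ S, 25°34′19.20″ W

Lat: 40.28200′ → 40′ and 0.28200 × 60 = 16.9200″
λ: 34.32000′ → 34′ and 0.32000 × 60 = 19.2000″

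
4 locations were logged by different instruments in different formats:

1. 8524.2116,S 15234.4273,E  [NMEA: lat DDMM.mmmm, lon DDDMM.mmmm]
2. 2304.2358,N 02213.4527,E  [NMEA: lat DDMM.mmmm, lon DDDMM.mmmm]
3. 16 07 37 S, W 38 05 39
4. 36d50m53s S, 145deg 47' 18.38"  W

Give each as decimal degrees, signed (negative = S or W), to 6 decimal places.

Point 1:
  Lat: degrees = first 2 digits = 85, minutes = 24.2116; 85 + 24.2116/60 = 85.4035267
  S ⇒ negate
  λ: split at 3 digits → 152° and 34.4273′; 152 + 34.4273/60 = 152.5737883
  E → positive
Point 2:
  Lat: split at 2 digits → 23° and 4.2358′; 23 + 4.2358/60 = 23.0705967
  N ⇒ keep positive
  λ: degrees = first 3 digits = 22, minutes = 13.4527; 22 + 13.4527/60 = 22.2242117
  E → positive
Point 3:
  φ: 16 + 7/60 + 37/3600 = 16.1269444
  S → negative
  λ: 38° + 5/60 + 39/3600 = 38 + 0.083333 + 0.010833 = 38.0941667
  W → negative
Point 4:
  φ: 50′ + 53″ = 50.88333′; 36 + 50.88333/60 = 36.8480556
  S → negative
  λ: 145 + 47/60 + 18.38/3600 = 145.7884389
  hemisphere W, so the sign is −

1. -85.403527, 152.573788
2. 23.070597, 22.224212
3. -16.126944, -38.094167
4. -36.848056, -145.788439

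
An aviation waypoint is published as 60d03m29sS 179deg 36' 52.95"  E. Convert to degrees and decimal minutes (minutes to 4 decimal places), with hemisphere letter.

60° 3.4833′ S, 179° 36.8825′ E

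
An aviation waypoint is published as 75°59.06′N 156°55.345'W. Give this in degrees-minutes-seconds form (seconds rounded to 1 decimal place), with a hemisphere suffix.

75°59′3.6″ N, 156°55′20.7″ W

φ: fractional minutes 0.06000 × 60 = 3.600″
Longitude: fractional minutes 0.34500 × 60 = 20.700″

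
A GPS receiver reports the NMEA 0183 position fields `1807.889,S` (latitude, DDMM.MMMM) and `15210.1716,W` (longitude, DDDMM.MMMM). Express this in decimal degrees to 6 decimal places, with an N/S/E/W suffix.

φ: degrees = first 2 digits = 18, minutes = 7.889; 18 + 7.889/60 = 18.1314833
Longitude: split at 3 digits → 152° and 10.1716′; 152 + 10.1716/60 = 152.1695267

18.131483° S, 152.169527° W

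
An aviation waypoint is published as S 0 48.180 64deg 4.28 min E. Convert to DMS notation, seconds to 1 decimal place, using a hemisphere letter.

Lat: fractional minutes 0.18000 × 60 = 10.800″
Longitude: 4.28000′ → 4′ and 0.28000 × 60 = 16.800″

0°48′10.8″ S, 64°04′16.8″ E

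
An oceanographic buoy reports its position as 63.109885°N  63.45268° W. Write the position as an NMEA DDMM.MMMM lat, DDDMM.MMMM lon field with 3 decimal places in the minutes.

6306.593,N / 06327.161,W

φ: fractional part 0.109885 → 6.59310 minutes
Longitude: minutes = (63.452680 − 63) × 60 = 27.16080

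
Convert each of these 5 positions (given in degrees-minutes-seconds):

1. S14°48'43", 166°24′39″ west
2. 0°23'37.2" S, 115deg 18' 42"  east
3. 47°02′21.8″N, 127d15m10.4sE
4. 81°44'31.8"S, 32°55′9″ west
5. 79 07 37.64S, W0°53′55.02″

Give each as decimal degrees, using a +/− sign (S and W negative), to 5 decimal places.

1. -14.81194, -166.41083
2. -0.39367, 115.31167
3. 47.03939, 127.25289
4. -81.74217, -32.91917
5. -79.12712, -0.89862

Point 1:
  Latitude: 48′ + 43″ = 48.71667′; 14 + 48.71667/60 = 14.811944
  S ⇒ negate
  Lon: 166° + 24/60 + 39/3600 = 166 + 0.400000 + 0.010833 = 166.410833
  hemisphere W, so the sign is −
Point 2:
  φ: 23′ + 37.2″ = 23.62000′; 0 + 23.62000/60 = 0.393667
  S → negative
  Longitude: 115 + 18/60 + 42/3600 = 115.311667
  E → positive
Point 3:
  Lat: 47° + 2/60 + 21.8/3600 = 47 + 0.033333 + 0.006056 = 47.039389
  N → positive
  Lon: 127° + 15/60 + 10.4/3600 = 127 + 0.250000 + 0.002889 = 127.252889
  E → positive
Point 4:
  Latitude: 81 + 44/60 + 31.8/3600 = 81.742167
  S → negative
  Longitude: 32° + 55/60 + 9/3600 = 32 + 0.916667 + 0.002500 = 32.919167
  W ⇒ negate
Point 5:
  φ: 79 + 7/60 + 37.64/3600 = 79.127122
  S ⇒ negate
  Longitude: 0 + 53/60 + 55.02/3600 = 0.898617
  W ⇒ negate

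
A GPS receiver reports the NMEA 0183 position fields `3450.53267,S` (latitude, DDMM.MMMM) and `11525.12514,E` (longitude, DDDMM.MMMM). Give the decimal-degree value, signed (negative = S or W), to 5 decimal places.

Latitude: split at 2 digits → 34° and 50.53267′; 34 + 50.53267/60 = 34.842211
S ⇒ negate
λ: split at 3 digits → 115° and 25.12514′; 115 + 25.12514/60 = 115.418752
E ⇒ keep positive

-34.84221, 115.41875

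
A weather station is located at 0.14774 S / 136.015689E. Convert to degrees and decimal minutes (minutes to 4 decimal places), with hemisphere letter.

Lat: fractional part 0.147740 → 8.864400 minutes
Longitude: minutes = (136.015689 − 136) × 60 = 0.941340

0° 8.8644′ S, 136° 0.9413′ E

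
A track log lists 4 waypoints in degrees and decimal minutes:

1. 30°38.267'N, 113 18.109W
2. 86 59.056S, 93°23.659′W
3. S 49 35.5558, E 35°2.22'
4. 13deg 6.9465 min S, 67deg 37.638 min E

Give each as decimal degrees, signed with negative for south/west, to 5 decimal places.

1. 30.63778, -113.30182
2. -86.98427, -93.39432
3. -49.59260, 35.03700
4. -13.11578, 67.62730

Point 1:
  φ: 38.267′ = 0.637783°; total 30.637783
  N ⇒ keep positive
  λ: 113 + 18.109/60 = 113.301817
  W → negative
Point 2:
  Lat: 86 + 59.056/60 = 86.984267
  hemisphere S, so the sign is −
  Longitude: 23.659′ = 0.394317°; total 93.394317
  hemisphere W, so the sign is −
Point 3:
  φ: 35.5558′ = 0.592597°; total 49.592597
  S → negative
  Longitude: 35 + 2.22/60 = 35.037000
  E ⇒ keep positive
Point 4:
  Lat: 13 + 6.9465/60 = 13.115775
  S → negative
  Longitude: 37.638′ = 0.627300°; total 67.627300
  E → positive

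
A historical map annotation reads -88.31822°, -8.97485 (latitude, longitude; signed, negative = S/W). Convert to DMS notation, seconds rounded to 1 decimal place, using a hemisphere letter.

88°19′5.6″ S, 8°58′29.5″ W

Latitude is negative → S; |value| = 88.318220
Lat: 0.318220° → 19.09320′; 0.09320 × 60 = 5.592″
Longitude is negative → W; |value| = 8.974850
Lon: 0.974850 × 60 = 58.49100′ → 58′, remainder × 60 = 29.460″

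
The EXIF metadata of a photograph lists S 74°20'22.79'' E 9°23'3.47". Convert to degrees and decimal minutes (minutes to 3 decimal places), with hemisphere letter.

φ: seconds/60 = 0.37983; minutes = 20 + 0.37983 = 20.37983
λ: 23 + 3.47/60 = 23.05783′

74° 20.380′ S, 9° 23.058′ E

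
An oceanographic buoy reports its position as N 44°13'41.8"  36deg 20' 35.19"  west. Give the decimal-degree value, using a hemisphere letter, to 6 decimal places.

44.228278° N, 36.343108° W

φ: 44° + 13/60 + 41.8/3600 = 44 + 0.216667 + 0.011611 = 44.2282778
Longitude: 36 + 20/60 + 35.19/3600 = 36.3431083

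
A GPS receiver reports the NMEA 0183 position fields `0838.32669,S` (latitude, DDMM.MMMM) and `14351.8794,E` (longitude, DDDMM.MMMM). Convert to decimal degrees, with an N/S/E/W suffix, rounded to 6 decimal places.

Lat: degrees = first 2 digits = 8, minutes = 38.32669; 8 + 38.32669/60 = 8.6387782
Longitude: degrees = first 3 digits = 143, minutes = 51.8794; 143 + 51.8794/60 = 143.8646567

8.638778° S, 143.864657° E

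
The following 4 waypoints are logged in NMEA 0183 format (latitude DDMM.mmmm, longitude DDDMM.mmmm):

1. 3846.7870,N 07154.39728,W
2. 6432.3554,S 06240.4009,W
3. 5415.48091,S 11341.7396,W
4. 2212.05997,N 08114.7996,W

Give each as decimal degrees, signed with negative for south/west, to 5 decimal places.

Point 1:
  Lat: degrees = first 2 digits = 38, minutes = 46.787; 38 + 46.787/60 = 38.779783
  N ⇒ keep positive
  Longitude: degrees = first 3 digits = 71, minutes = 54.39728; 71 + 54.39728/60 = 71.906621
  hemisphere W, so the sign is −
Point 2:
  φ: degrees = first 2 digits = 64, minutes = 32.3554; 64 + 32.3554/60 = 64.539257
  hemisphere S, so the sign is −
  λ: degrees = first 3 digits = 62, minutes = 40.4009; 62 + 40.4009/60 = 62.673348
  W ⇒ negate
Point 3:
  φ: degrees = first 2 digits = 54, minutes = 15.48091; 54 + 15.48091/60 = 54.258015
  hemisphere S, so the sign is −
  Lon: degrees = first 3 digits = 113, minutes = 41.7396; 113 + 41.7396/60 = 113.695660
  hemisphere W, so the sign is −
Point 4:
  φ: split at 2 digits → 22° and 12.05997′; 22 + 12.05997/60 = 22.201000
  N ⇒ keep positive
  Lon: split at 3 digits → 081° and 14.7996′; 81 + 14.7996/60 = 81.246660
  hemisphere W, so the sign is −

1. 38.77978, -71.90662
2. -64.53926, -62.67335
3. -54.25802, -113.69566
4. 22.20100, -81.24666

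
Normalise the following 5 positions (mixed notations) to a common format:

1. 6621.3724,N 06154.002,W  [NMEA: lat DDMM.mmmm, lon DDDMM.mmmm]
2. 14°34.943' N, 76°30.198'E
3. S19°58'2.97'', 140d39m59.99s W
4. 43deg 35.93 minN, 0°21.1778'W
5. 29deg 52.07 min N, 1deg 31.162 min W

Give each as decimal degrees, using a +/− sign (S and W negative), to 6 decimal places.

1. 66.356207, -61.900033
2. 14.582383, 76.503300
3. -19.967492, -140.666664
4. 43.598833, -0.352963
5. 29.867833, -1.519367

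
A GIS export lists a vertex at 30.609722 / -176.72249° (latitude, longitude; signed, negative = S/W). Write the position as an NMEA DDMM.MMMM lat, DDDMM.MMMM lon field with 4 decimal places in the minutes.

3036.5833,N / 17643.3494,W

Latitude: minutes = (30.609722 − 30) × 60 = 36.583320
Longitude is negative → W; |value| = 176.722490
λ: fractional part 0.722490 → 43.349400 minutes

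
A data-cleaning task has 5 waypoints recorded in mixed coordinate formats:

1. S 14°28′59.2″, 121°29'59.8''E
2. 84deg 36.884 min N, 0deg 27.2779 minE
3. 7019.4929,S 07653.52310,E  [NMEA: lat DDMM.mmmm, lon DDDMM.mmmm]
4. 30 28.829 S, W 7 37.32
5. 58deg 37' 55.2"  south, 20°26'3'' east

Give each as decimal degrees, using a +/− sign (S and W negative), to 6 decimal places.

1. -14.483111, 121.499944
2. 84.614733, 0.454632
3. -70.324882, 76.892052
4. -30.480483, -7.622000
5. -58.632000, 20.434167

Point 1:
  Lat: 28′ + 59.2″ = 28.98667′; 14 + 28.98667/60 = 14.4831111
  S ⇒ negate
  Longitude: 121° + 29/60 + 59.8/3600 = 121 + 0.483333 + 0.016611 = 121.4999444
  E → positive
Point 2:
  Lat: 84 + 36.884/60 = 84.6147333
  N ⇒ keep positive
  λ: 27.2779′ = 0.454632°; total 0.4546317
  E → positive
Point 3:
  Lat: split at 2 digits → 70° and 19.4929′; 70 + 19.4929/60 = 70.3248817
  hemisphere S, so the sign is −
  Longitude: split at 3 digits → 076° and 53.5231′; 76 + 53.5231/60 = 76.8920517
  E → positive
Point 4:
  Lat: 28.829′ = 0.480483°; total 30.4804833
  S ⇒ negate
  λ: 7 + 37.32/60 = 7.6220000
  W → negative
Point 5:
  φ: 37′ + 55.2″ = 37.92000′; 58 + 37.92000/60 = 58.6320000
  S → negative
  λ: 20° + 26/60 + 3/3600 = 20 + 0.433333 + 0.000833 = 20.4341667
  E ⇒ keep positive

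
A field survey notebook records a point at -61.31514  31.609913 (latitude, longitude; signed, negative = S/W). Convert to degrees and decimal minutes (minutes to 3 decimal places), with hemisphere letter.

Latitude is negative → S; |value| = 61.315140
Lat: 61° + 0.315140 × 60 = 61° 18.90840′
Longitude: 31° + 0.609913 × 60 = 31° 36.59478′

61° 18.908′ S, 31° 36.595′ E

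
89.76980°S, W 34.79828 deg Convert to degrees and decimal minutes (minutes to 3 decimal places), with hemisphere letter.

Latitude: 89° + 0.769800 × 60 = 89° 46.18800′
Lon: minutes = (34.798280 − 34) × 60 = 47.89680

89° 46.188′ S, 34° 47.897′ W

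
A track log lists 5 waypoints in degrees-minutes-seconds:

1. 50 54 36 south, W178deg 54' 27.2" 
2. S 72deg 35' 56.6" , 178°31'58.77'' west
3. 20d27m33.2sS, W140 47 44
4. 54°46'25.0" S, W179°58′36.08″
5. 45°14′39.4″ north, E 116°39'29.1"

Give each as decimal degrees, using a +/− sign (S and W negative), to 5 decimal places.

1. -50.91000, -178.90756
2. -72.59906, -178.53299
3. -20.45922, -140.79556
4. -54.77361, -179.97669
5. 45.24428, 116.65808

Point 1:
  Lat: 50° + 54/60 + 36/3600 = 50 + 0.900000 + 0.010000 = 50.910000
  S → negative
  Lon: 178° + 54/60 + 27.2/3600 = 178 + 0.900000 + 0.007556 = 178.907556
  hemisphere W, so the sign is −
Point 2:
  φ: 72° + 35/60 + 56.6/3600 = 72 + 0.583333 + 0.015722 = 72.599056
  hemisphere S, so the sign is −
  λ: 31′ + 58.77″ = 31.97950′; 178 + 31.97950/60 = 178.532992
  hemisphere W, so the sign is −
Point 3:
  Latitude: 20° + 27/60 + 33.2/3600 = 20 + 0.450000 + 0.009222 = 20.459222
  S → negative
  Lon: 47′ + 44″ = 47.73333′; 140 + 47.73333/60 = 140.795556
  W → negative
Point 4:
  Lat: 54 + 46/60 + 25/3600 = 54.773611
  S ⇒ negate
  Longitude: 58′ + 36.08″ = 58.60133′; 179 + 58.60133/60 = 179.976689
  W → negative
Point 5:
  Latitude: 45° + 14/60 + 39.4/3600 = 45 + 0.233333 + 0.010944 = 45.244278
  N → positive
  Longitude: 116° + 39/60 + 29.1/3600 = 116 + 0.650000 + 0.008083 = 116.658083
  E → positive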